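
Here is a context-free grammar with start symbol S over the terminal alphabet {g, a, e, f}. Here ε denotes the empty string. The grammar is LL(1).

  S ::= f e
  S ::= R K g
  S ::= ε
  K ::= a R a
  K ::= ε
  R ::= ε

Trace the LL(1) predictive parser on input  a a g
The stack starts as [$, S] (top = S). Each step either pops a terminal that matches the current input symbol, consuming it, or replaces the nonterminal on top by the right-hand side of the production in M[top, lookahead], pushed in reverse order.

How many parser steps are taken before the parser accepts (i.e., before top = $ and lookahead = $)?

7

step 1: stack=$ S  input=a a g $  — expand S ::= R K g
step 2: stack=$ g K R  input=a a g $  — expand R ::= ε
step 3: stack=$ g K  input=a a g $  — expand K ::= a R a
step 4: stack=$ g a R a  input=a a g $  — match a
step 5: stack=$ g a R  input=a g $  — expand R ::= ε
step 6: stack=$ g a  input=a g $  — match a
step 7: stack=$ g  input=g $  — match g
Accept reached after 7 steps.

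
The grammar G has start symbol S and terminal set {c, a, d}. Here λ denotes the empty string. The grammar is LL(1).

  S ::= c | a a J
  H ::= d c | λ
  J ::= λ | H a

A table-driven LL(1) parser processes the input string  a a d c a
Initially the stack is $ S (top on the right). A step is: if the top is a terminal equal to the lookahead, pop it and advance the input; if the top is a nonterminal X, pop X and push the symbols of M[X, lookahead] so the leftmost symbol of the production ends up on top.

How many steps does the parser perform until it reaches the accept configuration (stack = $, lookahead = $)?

8

     Stack    Input        Action
  1  $ S      a a d c a $  expand S ::= a a J
  2  $ J a a  a a d c a $  match a
  3  $ J a    a d c a $    match a
  4  $ J      d c a $      expand J ::= H a
  5  $ a H    d c a $      expand H ::= d c
  6  $ a c d  d c a $      match d
  7  $ a c    c a $        match c
  8  $ a      a $          match a
Accept reached after 8 steps.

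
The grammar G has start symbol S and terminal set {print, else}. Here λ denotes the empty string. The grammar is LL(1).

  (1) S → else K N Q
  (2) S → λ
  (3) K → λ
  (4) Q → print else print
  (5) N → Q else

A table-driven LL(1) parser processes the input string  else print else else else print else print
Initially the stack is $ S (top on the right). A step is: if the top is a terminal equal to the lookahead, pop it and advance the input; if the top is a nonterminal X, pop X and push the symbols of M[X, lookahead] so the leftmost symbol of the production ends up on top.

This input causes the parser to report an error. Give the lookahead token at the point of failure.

else

step 1: stack=$ S  input=else print else else else print else print $  — expand S → else K N Q
step 2: stack=$ Q N K else  input=else print else else else print else print $  — match else
step 3: stack=$ Q N K  input=print else else else print else print $  — expand K → λ
step 4: stack=$ Q N  input=print else else else print else print $  — expand N → Q else
step 5: stack=$ Q else Q  input=print else else else print else print $  — expand Q → print else print
step 6: stack=$ Q else print else print  input=print else else else print else print $  — match print
step 7: stack=$ Q else print else  input=else else else print else print $  — match else
step 8: stack=$ Q else print  input=else else print else print $  — error: top is terminal print but lookahead is else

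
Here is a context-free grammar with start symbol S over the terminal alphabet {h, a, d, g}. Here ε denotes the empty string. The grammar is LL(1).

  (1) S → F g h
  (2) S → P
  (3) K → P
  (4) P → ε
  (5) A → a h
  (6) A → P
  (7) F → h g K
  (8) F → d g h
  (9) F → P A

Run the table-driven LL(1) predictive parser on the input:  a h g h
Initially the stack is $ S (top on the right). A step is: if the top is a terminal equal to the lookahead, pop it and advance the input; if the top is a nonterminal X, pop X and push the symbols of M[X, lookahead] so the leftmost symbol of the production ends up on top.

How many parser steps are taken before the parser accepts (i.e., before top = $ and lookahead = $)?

step 1: stack=$ S  input=a h g h $  — expand S → F g h
step 2: stack=$ h g F  input=a h g h $  — expand F → P A
step 3: stack=$ h g A P  input=a h g h $  — expand P → ε
step 4: stack=$ h g A  input=a h g h $  — expand A → a h
step 5: stack=$ h g h a  input=a h g h $  — match a
step 6: stack=$ h g h  input=h g h $  — match h
step 7: stack=$ h g  input=g h $  — match g
step 8: stack=$ h  input=h $  — match h
Accept reached after 8 steps.

8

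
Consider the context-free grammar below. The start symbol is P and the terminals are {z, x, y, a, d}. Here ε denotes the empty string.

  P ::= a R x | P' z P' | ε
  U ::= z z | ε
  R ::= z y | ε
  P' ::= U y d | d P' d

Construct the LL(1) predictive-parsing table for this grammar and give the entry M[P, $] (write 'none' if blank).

FIRST(U): from U::=z z we get {z}; from U::=ε we get {ε}. So FIRST(U) = {ε, z}.
FIRST(R): from R::=z y we get {z}; from R::=ε we get {ε}. So FIRST(R) = {ε, z}.
FIRST(P'): from P'::=U y d we get {y, z}; from P'::=d P' d we get {d}. So FIRST(P') = {d, y, z}.
FIRST(P): from P::=a R x we get {a}; from P::=P' z P' we get {d, y, z}; from P::=ε we get {ε}. So FIRST(P) = {ε, a, d, y, z}.
FOLLOW(P) includes $ since P is the start symbol.
FOLLOW(P): P appears on no right-hand side. Thus FOLLOW(P) = {$}.
For P ::= a R x: FIRST(a R x) = {a}, so it goes in M[P, t] for t ∈ {a}.
For P ::= P' z P': FIRST(P' z P') = {d, y, z}, so it goes in M[P, t] for t ∈ {d, y, z}.
For P ::= ε: FIRST(ε) = {ε}, so it goes in M[P, t] for t ∈ {}; since ε ∈ FIRST, also for every t ∈ FOLLOW(P) = {$}.

P ::= ε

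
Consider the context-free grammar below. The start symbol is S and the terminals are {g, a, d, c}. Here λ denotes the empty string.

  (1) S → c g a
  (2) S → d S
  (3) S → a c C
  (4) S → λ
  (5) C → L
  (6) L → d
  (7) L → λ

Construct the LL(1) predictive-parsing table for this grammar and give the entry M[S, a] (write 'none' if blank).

S → a c C

FIRST(S): from S→c g a we get {c}; from S→d S we get {d}; from S→a c C we get {a}; from S→λ we get {λ}. So FIRST(S) = {λ, a, c, d}.
FIRST(L): from L→d we get {d}; from L→λ we get {λ}. So FIRST(L) = {λ, d}.
FIRST(C): from C→L we get {λ, d}. So FIRST(C) = {λ, d}.
FOLLOW(S) includes $ since S is the start symbol.
FOLLOW(S): in S→d S, the suffix after S is empty (adds nothing new). Thus FOLLOW(S) = {$}.
For S → c g a: FIRST(c g a) = {c}, so it goes in M[S, t] for t ∈ {c}.
For S → d S: FIRST(d S) = {d}, so it goes in M[S, t] for t ∈ {d}.
For S → a c C: FIRST(a c C) = {a}, so it goes in M[S, t] for t ∈ {a}.
For S → λ: FIRST(λ) = {λ}, so it goes in M[S, t] for t ∈ {}; since λ ∈ FIRST, also for every t ∈ FOLLOW(S) = {$}.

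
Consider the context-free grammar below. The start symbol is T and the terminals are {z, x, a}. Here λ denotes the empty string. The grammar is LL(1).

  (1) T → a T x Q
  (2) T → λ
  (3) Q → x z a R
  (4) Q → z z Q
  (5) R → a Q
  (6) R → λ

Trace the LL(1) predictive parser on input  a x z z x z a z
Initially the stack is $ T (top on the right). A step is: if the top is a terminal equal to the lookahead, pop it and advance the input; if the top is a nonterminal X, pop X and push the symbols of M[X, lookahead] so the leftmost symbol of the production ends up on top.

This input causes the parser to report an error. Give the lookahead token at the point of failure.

      Stack      Input              Action
   1  $ T        a x z z x z a z $  expand T → a T x Q
   2  $ Q x T a  a x z z x z a z $  match a
   3  $ Q x T    x z z x z a z $    expand T → λ
   4  $ Q x      x z z x z a z $    match x
   5  $ Q        z z x z a z $      expand Q → z z Q
   6  $ Q z z    z z x z a z $      match z
   7  $ Q z      z x z a z $        match z
   8  $ Q        x z a z $          expand Q → x z a R
   9  $ R a z x  x z a z $          match x
  10  $ R a z    z a z $            match z
  11  $ R a      a z $              match a
  12  $ R        z $                error: M[R, z] is empty

z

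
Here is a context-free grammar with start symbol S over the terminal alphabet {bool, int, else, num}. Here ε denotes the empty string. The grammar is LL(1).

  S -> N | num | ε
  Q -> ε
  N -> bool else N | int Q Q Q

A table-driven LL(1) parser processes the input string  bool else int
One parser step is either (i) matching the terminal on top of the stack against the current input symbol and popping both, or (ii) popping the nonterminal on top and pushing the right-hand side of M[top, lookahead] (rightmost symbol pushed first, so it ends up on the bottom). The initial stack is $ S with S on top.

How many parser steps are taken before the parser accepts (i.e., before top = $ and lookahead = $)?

     Stack          Input            Action
  1  $ S            bool else int $  expand S -> N
  2  $ N            bool else int $  expand N -> bool else N
  3  $ N else bool  bool else int $  match bool
  4  $ N else       else int $       match else
  5  $ N            int $            expand N -> int Q Q Q
  6  $ Q Q Q int    int $            match int
  7  $ Q Q Q        $                expand Q -> ε
  8  $ Q Q          $                expand Q -> ε
  9  $ Q            $                expand Q -> ε
Accept reached after 9 steps.

9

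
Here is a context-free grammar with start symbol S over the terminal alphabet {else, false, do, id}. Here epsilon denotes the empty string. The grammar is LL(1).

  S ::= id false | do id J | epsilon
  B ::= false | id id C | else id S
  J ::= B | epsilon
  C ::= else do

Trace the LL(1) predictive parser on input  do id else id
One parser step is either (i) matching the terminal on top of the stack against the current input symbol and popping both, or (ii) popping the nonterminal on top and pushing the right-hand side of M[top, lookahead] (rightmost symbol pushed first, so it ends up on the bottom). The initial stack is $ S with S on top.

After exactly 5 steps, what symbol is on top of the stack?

else

step 1: stack=$ S  input=do id else id $  — expand S ::= do id J
step 2: stack=$ J id do  input=do id else id $  — match do
step 3: stack=$ J id  input=id else id $  — match id
step 4: stack=$ J  input=else id $  — expand J ::= B
step 5: stack=$ B  input=else id $  — expand B ::= else id S
Stack after step 5: $ S id else (top = else).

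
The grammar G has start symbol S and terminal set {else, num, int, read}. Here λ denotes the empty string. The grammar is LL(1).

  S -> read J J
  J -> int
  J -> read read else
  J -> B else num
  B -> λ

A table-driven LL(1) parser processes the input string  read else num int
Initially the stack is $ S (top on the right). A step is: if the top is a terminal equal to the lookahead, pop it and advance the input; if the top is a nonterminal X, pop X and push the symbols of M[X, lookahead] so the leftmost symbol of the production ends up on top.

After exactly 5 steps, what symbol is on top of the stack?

num

     Stack           Input                Action
  1  $ S             read else num int $  expand S -> read J J
  2  $ J J read      read else num int $  match read
  3  $ J J           else num int $       expand J -> B else num
  4  $ J num else B  else num int $       expand B -> λ
  5  $ J num else    else num int $       match else
Stack after step 5: $ J num (top = num).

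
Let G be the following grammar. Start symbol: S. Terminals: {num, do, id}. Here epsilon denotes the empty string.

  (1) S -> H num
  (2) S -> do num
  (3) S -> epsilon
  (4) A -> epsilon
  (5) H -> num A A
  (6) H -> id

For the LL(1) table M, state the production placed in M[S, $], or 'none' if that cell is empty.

S -> epsilon

FIRST(A): from A->epsilon we get {epsilon}. So FIRST(A) = {epsilon}.
FIRST(H): from H->num A A we get {num}; from H->id we get {id}. So FIRST(H) = {id, num}.
FIRST(S): from S->H num we get {id, num}; from S->do num we get {do}; from S->epsilon we get {epsilon}. So FIRST(S) = {epsilon, do, id, num}.
FOLLOW(S) includes $ since S is the start symbol.
FOLLOW(S): S appears on no right-hand side. Thus FOLLOW(S) = {$}.
For S -> H num: FIRST(H num) = {id, num}, so it goes in M[S, t] for t ∈ {id, num}.
For S -> do num: FIRST(do num) = {do}, so it goes in M[S, t] for t ∈ {do}.
For S -> epsilon: FIRST(epsilon) = {epsilon}, so it goes in M[S, t] for t ∈ {}; since epsilon ∈ FIRST, also for every t ∈ FOLLOW(S) = {$}.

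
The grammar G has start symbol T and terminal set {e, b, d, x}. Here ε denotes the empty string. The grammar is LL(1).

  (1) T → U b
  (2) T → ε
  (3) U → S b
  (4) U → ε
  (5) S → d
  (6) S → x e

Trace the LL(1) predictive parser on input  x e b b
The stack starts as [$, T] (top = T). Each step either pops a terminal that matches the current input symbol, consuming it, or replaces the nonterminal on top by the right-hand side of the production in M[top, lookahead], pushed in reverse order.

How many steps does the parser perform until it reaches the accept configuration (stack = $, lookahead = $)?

     Stack      Input      Action
  1  $ T        x e b b $  expand T → U b
  2  $ b U      x e b b $  expand U → S b
  3  $ b b S    x e b b $  expand S → x e
  4  $ b b e x  x e b b $  match x
  5  $ b b e    e b b $    match e
  6  $ b b      b b $      match b
  7  $ b        b $        match b
Accept reached after 7 steps.

7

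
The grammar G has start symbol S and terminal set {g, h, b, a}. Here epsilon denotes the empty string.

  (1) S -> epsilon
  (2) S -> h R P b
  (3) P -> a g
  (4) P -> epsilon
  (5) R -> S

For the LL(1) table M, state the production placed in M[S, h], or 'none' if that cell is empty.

S -> h R P b

FIRST(S) = {epsilon, h}
FIRST(P) = {epsilon, a}
FIRST(R) = {epsilon, h}  (via S)
FOLLOW(S) includes $ since S is the start symbol.
FOLLOW(R): in S->h R P b, R is followed by P b with FIRST {a, b}. Thus FOLLOW(R) = {a, b}.
FOLLOW(S): in R->S, the suffix after S is empty, so FOLLOW(S) ⊇ FOLLOW(R) = {a, b}. Thus FOLLOW(S) = {$, a, b}.
For S -> epsilon: FIRST(epsilon) = {epsilon}, so it goes in M[S, t] for t ∈ {}; since epsilon ∈ FIRST, also for every t ∈ FOLLOW(S) = {$, a, b}.
For S -> h R P b: FIRST(h R P b) = {h}, so it goes in M[S, t] for t ∈ {h}.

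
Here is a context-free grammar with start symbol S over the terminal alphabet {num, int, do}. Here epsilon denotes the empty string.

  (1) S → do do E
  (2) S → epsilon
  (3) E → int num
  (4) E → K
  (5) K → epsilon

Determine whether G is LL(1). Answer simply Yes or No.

FIRST(S) = {epsilon, do}
FIRST(E) = {epsilon, int}
FIRST(K) = {epsilon}
FOLLOW(S) = {$}
FOLLOW(E) = {$}
FOLLOW(K) = {$}
Each cell of M receives at most one production.

Yes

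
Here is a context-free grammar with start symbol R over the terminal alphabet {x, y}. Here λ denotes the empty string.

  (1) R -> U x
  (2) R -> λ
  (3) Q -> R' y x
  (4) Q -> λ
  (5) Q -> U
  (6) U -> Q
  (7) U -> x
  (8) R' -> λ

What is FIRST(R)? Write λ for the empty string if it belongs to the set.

FIRST(R'): from R'->λ we get {λ}. So FIRST(R') = {λ}.
FIRST(R): from R->U x we get {x, y}; from R->λ we get {λ}. So FIRST(R) = {λ, x, y}.
FIRST(Q): from Q->R' y x we get {y}; from Q->λ we get {λ}; from Q->U we get {λ, x, y}. So FIRST(Q) = {λ, x, y}.
FIRST(U): from U->Q we get {λ, x, y}; from U->x we get {x}. So FIRST(U) = {λ, x, y}.

{λ, x, y}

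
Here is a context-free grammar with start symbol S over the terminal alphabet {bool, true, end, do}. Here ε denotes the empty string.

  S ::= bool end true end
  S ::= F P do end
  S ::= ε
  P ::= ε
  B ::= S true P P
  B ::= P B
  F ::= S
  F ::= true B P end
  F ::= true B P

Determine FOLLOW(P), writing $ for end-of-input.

{bool, do, end, true}

FIRST(P) = {ε}
FIRST(S) = {ε, bool, do, true}  (via F P do end)
FIRST(B) = {bool, do, true}  (via S true P P, P B)
FIRST(F) = {ε, bool, do, true}  (via S)
FOLLOW(S) includes $ since S is the start symbol.
FOLLOW(F): in S::=F P do end, F is followed by P do end with FIRST {do}. Thus FOLLOW(F) = {do}.
FOLLOW(S): in B::=S true P P, S is followed by true P P with FIRST {true}; in F::=S, the suffix after S is empty, so FOLLOW(S) ⊇ FOLLOW(F) = {do}. Thus FOLLOW(S) = {$, do, true}.
FOLLOW(B): in B::=P B, the suffix after B is empty (adds nothing new); in F::=true B P end, B is followed by P end with FIRST {end}; in F::=true B P, B is followed by P with FIRST {ε}; in F::=true B P, the suffix after B is nullable, so FOLLOW(B) ⊇ FOLLOW(F) = {do}. Thus FOLLOW(B) = {do, end}.
FOLLOW(P): in S::=F P do end, P is followed by do end with FIRST {do}; in B::=S true P P (occurrence 1), P is followed by P with FIRST {ε}; in B::=S true P P (occurrence 1), the suffix after P is nullable, so FOLLOW(P) ⊇ FOLLOW(B) = {do, end}; in B::=S true P P (occurrence 2), the suffix after P is empty, so FOLLOW(P) ⊇ FOLLOW(B) = {do, end}; in B::=P B, P is followed by B with FIRST {bool, do, true}; in F::=true B P end, P is followed by end with FIRST {end}; in F::=true B P, the suffix after P is empty, so FOLLOW(P) ⊇ FOLLOW(F) = {do}. Thus FOLLOW(P) = {bool, do, end, true}.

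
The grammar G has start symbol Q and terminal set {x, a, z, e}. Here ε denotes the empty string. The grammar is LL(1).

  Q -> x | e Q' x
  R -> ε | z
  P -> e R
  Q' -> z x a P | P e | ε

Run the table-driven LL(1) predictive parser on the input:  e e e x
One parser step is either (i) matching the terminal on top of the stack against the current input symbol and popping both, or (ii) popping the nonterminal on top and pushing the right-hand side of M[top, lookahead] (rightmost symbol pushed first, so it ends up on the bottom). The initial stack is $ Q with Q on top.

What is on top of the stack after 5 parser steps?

R

step 1: stack=$ Q  input=e e e x $  — expand Q -> e Q' x
step 2: stack=$ x Q' e  input=e e e x $  — match e
step 3: stack=$ x Q'  input=e e x $  — expand Q' -> P e
step 4: stack=$ x e P  input=e e x $  — expand P -> e R
step 5: stack=$ x e R e  input=e e x $  — match e
Stack after step 5: $ x e R (top = R).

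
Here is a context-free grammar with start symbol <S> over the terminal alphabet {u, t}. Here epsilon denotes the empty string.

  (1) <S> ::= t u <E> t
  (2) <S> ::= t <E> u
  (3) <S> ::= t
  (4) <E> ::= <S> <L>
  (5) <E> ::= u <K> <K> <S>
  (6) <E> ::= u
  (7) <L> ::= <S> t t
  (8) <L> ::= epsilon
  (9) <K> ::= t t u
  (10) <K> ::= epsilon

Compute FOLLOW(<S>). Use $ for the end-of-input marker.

{$, t, u}

FIRST(<S>) = {t}
FIRST(<K>) = {epsilon, t}
FIRST(<E>) = {t, u}  (via <S> <L>)
FIRST(<L>) = {epsilon, t}  (via <S> t t)
FOLLOW(<S>) includes $ since <S> is the start symbol.
FOLLOW(<E>): in <S>::=t u <E> t, <E> is followed by t with FIRST {t}; in <S>::=t <E> u, <E> is followed by u with FIRST {u}. Thus FOLLOW(<E>) = {t, u}.
FOLLOW(<S>): in <E>::=<S> <L>, <S> is followed by <L> with FIRST {epsilon, t}; in <E>::=<S> <L>, the suffix after <S> is nullable, so FOLLOW(<S>) ⊇ FOLLOW(<E>) = {t, u}; in <E>::=u <K> <K> <S>, the suffix after <S> is empty, so FOLLOW(<S>) ⊇ FOLLOW(<E>) = {t, u}; in <L>::=<S> t t, <S> is followed by t t with FIRST {t}. Thus FOLLOW(<S>) = {$, t, u}.
FOLLOW(<L>): in <E>::=<S> <L>, the suffix after <L> is empty, so FOLLOW(<L>) ⊇ FOLLOW(<E>) = {t, u}. Thus FOLLOW(<L>) = {t, u}.
FOLLOW(<K>): in <E>::=u <K> <K> <S> (occurrence 1), <K> is followed by <K> <S> with FIRST {t}; in <E>::=u <K> <K> <S> (occurrence 2), <K> is followed by <S> with FIRST {t}. Thus FOLLOW(<K>) = {t}.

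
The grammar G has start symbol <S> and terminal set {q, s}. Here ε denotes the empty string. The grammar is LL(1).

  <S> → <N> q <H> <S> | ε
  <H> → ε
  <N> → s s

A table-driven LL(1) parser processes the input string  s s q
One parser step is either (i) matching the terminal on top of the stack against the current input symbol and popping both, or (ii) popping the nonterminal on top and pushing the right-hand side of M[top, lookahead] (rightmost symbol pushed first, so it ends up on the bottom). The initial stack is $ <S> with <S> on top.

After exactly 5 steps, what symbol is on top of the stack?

<H>

step 1: stack=$ <S>  input=s s q $  — expand <S> → <N> q <H> <S>
step 2: stack=$ <S> <H> q <N>  input=s s q $  — expand <N> → s s
step 3: stack=$ <S> <H> q s s  input=s s q $  — match s
step 4: stack=$ <S> <H> q s  input=s q $  — match s
step 5: stack=$ <S> <H> q  input=q $  — match q
Stack after step 5: $ <S> <H> (top = <H>).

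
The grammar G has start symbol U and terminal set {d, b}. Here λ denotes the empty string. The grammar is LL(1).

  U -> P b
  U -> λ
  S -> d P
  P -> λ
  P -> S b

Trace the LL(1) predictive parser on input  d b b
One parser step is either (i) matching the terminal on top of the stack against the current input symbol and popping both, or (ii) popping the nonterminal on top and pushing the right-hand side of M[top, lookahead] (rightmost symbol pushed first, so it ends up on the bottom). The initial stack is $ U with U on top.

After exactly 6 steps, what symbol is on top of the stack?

     Stack      Input    Action
  1  $ U        d b b $  expand U -> P b
  2  $ b P      d b b $  expand P -> S b
  3  $ b b S    d b b $  expand S -> d P
  4  $ b b P d  d b b $  match d
  5  $ b b P    b b $    expand P -> λ
  6  $ b b      b b $    match b
Stack after step 6: $ b (top = b).

b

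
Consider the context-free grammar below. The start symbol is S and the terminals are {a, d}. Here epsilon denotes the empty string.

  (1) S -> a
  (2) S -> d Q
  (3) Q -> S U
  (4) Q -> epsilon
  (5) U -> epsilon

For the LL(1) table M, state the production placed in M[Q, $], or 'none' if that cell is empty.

Q -> epsilon

FIRST(S) = {a, d}
FIRST(U) = {epsilon}
FIRST(Q) = {epsilon, a, d}  (via S U)
FOLLOW(S) includes $ since S is the start symbol.
FOLLOW(S): in Q->S U, S is followed by U with FIRST {epsilon}; in Q->S U, the suffix after S is nullable, so FOLLOW(S) ⊇ FOLLOW(Q) = {$}. Thus FOLLOW(S) = {$}.
FOLLOW(Q): in S->d Q, the suffix after Q is empty, so FOLLOW(Q) ⊇ FOLLOW(S) = {$}. Thus FOLLOW(Q) = {$}.
For Q -> S U: FIRST(S U) = {a, d}, so it goes in M[Q, t] for t ∈ {a, d}.
For Q -> epsilon: FIRST(epsilon) = {epsilon}, so it goes in M[Q, t] for t ∈ {}; since epsilon ∈ FIRST, also for every t ∈ FOLLOW(Q) = {$}.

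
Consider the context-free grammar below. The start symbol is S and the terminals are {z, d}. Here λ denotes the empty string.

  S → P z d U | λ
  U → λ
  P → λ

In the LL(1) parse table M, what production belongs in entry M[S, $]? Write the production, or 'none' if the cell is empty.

FIRST(U): from U→λ we get {λ}. So FIRST(U) = {λ}.
FIRST(P): from P→λ we get {λ}. So FIRST(P) = {λ}.
FIRST(S): from S→P z d U we get {z}; from S→λ we get {λ}. So FIRST(S) = {λ, z}.
FOLLOW(S) includes $ since S is the start symbol.
FOLLOW(S): S appears on no right-hand side. Thus FOLLOW(S) = {$}.
For S → P z d U: FIRST(P z d U) = {z}, so it goes in M[S, t] for t ∈ {z}.
For S → λ: FIRST(λ) = {λ}, so it goes in M[S, t] for t ∈ {}; since λ ∈ FIRST, also for every t ∈ FOLLOW(S) = {$}.

S → λ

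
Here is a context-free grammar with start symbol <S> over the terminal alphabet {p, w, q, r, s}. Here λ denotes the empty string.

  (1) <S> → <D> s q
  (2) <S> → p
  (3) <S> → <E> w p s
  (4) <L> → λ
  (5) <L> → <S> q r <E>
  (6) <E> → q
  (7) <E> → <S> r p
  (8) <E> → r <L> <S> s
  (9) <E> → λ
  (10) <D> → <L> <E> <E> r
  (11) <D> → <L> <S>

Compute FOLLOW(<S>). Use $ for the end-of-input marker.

FIRST(<S>): from <S>→<D> s q we get {p, q, r, w}; from <S>→p we get {p}; from <S>→<E> w p s we get {p, q, r, w}. So FIRST(<S>) = {p, q, r, w}.
FIRST(<L>): from <L>→λ we get {λ}; from <L>→<S> q r <E> we get {p, q, r, w}. So FIRST(<L>) = {λ, p, q, r, w}.
FIRST(<E>): from <E>→q we get {q}; from <E>→<S> r p we get {p, q, r, w}; from <E>→r <L> <S> s we get {r}; from <E>→λ we get {λ}. So FIRST(<E>) = {λ, p, q, r, w}.
FIRST(<D>): from <D>→<L> <E> <E> r we get {p, q, r, w}; from <D>→<L> <S> we get {p, q, r, w}. So FIRST(<D>) = {p, q, r, w}.
FOLLOW(<S>) includes $ since <S> is the start symbol.
FOLLOW(<L>): in <E>→r <L> <S> s, <L> is followed by <S> s with FIRST {p, q, r, w}; in <D>→<L> <E> <E> r, <L> is followed by <E> <E> r with FIRST {p, q, r, w}; in <D>→<L> <S>, <L> is followed by <S> with FIRST {p, q, r, w}. Thus FOLLOW(<L>) = {p, q, r, w}.
FOLLOW(<E>): in <S>→<E> w p s, <E> is followed by w p s with FIRST {w}; in <L>→<S> q r <E>, the suffix after <E> is empty, so FOLLOW(<E>) ⊇ FOLLOW(<L>) = {p, q, r, w}; in <D>→<L> <E> <E> r (occurrence 1), <E> is followed by <E> r with FIRST {p, q, r, w}; in <D>→<L> <E> <E> r (occurrence 2), <E> is followed by r with FIRST {r}. Thus FOLLOW(<E>) = {p, q, r, w}.
FOLLOW(<D>): in <S>→<D> s q, <D> is followed by s q with FIRST {s}. Thus FOLLOW(<D>) = {s}.
FOLLOW(<S>): in <L>→<S> q r <E>, <S> is followed by q r <E> with FIRST {q}; in <E>→<S> r p, <S> is followed by r p with FIRST {r}; in <E>→r <L> <S> s, <S> is followed by s with FIRST {s}; in <D>→<L> <S>, the suffix after <S> is empty, so FOLLOW(<S>) ⊇ FOLLOW(<D>) = {s}. Thus FOLLOW(<S>) = {$, q, r, s}.

{$, q, r, s}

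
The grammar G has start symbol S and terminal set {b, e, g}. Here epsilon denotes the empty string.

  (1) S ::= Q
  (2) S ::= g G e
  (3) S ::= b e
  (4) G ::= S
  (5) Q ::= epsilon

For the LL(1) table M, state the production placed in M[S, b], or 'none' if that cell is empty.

FIRST(Q): from Q::=epsilon we get {epsilon}. So FIRST(Q) = {epsilon}.
FIRST(S): from S::=Q we get {epsilon}; from S::=g G e we get {g}; from S::=b e we get {b}. So FIRST(S) = {epsilon, b, g}.
FIRST(G): from G::=S we get {epsilon, b, g}. So FIRST(G) = {epsilon, b, g}.
FOLLOW(S) includes $ since S is the start symbol.
FOLLOW(G): in S::=g G e, G is followed by e with FIRST {e}. Thus FOLLOW(G) = {e}.
FOLLOW(S): in G::=S, the suffix after S is empty, so FOLLOW(S) ⊇ FOLLOW(G) = {e}. Thus FOLLOW(S) = {$, e}.
For S ::= Q: FIRST(Q) = {epsilon}, so it goes in M[S, t] for t ∈ {}; since epsilon ∈ FIRST, also for every t ∈ FOLLOW(S) = {$, e}.
For S ::= g G e: FIRST(g G e) = {g}, so it goes in M[S, t] for t ∈ {g}.
For S ::= b e: FIRST(b e) = {b}, so it goes in M[S, t] for t ∈ {b}.

S ::= b e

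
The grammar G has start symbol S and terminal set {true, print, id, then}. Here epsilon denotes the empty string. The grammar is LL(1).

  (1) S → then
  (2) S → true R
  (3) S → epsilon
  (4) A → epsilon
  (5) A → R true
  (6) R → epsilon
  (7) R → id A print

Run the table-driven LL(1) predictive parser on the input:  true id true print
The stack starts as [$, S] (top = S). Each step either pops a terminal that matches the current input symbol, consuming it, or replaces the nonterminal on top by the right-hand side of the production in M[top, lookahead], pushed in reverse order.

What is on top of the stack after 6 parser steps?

step 1: stack=$ S  input=true id true print $  — expand S → true R
step 2: stack=$ R true  input=true id true print $  — match true
step 3: stack=$ R  input=id true print $  — expand R → id A print
step 4: stack=$ print A id  input=id true print $  — match id
step 5: stack=$ print A  input=true print $  — expand A → R true
step 6: stack=$ print true R  input=true print $  — expand R → epsilon
Stack after step 6: $ print true (top = true).

true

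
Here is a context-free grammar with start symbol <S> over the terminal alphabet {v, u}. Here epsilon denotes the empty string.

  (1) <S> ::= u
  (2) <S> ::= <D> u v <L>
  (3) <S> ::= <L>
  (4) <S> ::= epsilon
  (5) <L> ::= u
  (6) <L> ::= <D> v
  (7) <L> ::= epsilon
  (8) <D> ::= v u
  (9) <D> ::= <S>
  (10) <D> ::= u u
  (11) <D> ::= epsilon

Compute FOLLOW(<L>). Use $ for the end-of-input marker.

FIRST(<S>): from <S>::=u we get {u}; from <S>::=<D> u v <L> we get {u, v}; from <S>::=<L> we get {epsilon, u, v}; from <S>::=epsilon we get {epsilon}. So FIRST(<S>) = {epsilon, u, v}.
FIRST(<D>): from <D>::=v u we get {v}; from <D>::=<S> we get {epsilon, u, v}; from <D>::=u u we get {u}; from <D>::=epsilon we get {epsilon}. So FIRST(<D>) = {epsilon, u, v}.
FIRST(<L>): from <L>::=u we get {u}; from <L>::=<D> v we get {u, v}; from <L>::=epsilon we get {epsilon}. So FIRST(<L>) = {epsilon, u, v}.
FOLLOW(<S>) includes $ since <S> is the start symbol.
FOLLOW(<D>): in <S>::=<D> u v <L>, <D> is followed by u v <L> with FIRST {u}; in <L>::=<D> v, <D> is followed by v with FIRST {v}. Thus FOLLOW(<D>) = {u, v}.
FOLLOW(<S>): in <D>::=<S>, the suffix after <S> is empty, so FOLLOW(<S>) ⊇ FOLLOW(<D>) = {u, v}. Thus FOLLOW(<S>) = {$, u, v}.
FOLLOW(<L>): in <S>::=<D> u v <L>, the suffix after <L> is empty, so FOLLOW(<L>) ⊇ FOLLOW(<S>) = {$, u, v}; in <S>::=<L>, the suffix after <L> is empty, so FOLLOW(<L>) ⊇ FOLLOW(<S>) = {$, u, v}. Thus FOLLOW(<L>) = {$, u, v}.

{$, u, v}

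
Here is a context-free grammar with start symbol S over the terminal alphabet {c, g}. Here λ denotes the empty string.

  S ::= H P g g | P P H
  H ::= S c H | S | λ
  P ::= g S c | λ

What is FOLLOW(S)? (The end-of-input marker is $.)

FIRST(P): from P::=g S c we get {g}; from P::=λ we get {λ}. So FIRST(P) = {λ, g}.
FIRST(S): from S::=H P g g we get {c, g}; from S::=P P H we get {λ, c, g}. So FIRST(S) = {λ, c, g}.
FIRST(H): from H::=S c H we get {c, g}; from H::=S we get {λ, c, g}; from H::=λ we get {λ}. So FIRST(H) = {λ, c, g}.
FOLLOW(S) includes $ since S is the start symbol.
FOLLOW(S): in H::=S c H, S is followed by c H with FIRST {c}; in H::=S, the suffix after S is empty, so FOLLOW(S) ⊇ FOLLOW(H) = {$, c, g}; in P::=g S c, S is followed by c with FIRST {c}. Thus FOLLOW(S) = {$, c, g}.
FOLLOW(H): in S::=H P g g, H is followed by P g g with FIRST {g}; in S::=P P H, the suffix after H is empty, so FOLLOW(H) ⊇ FOLLOW(S) = {$, c, g}; in H::=S c H, the suffix after H is empty (adds nothing new). Thus FOLLOW(H) = {$, c, g}.
FOLLOW(P): in S::=H P g g, P is followed by g g with FIRST {g}; in S::=P P H (occurrence 1), P is followed by P H with FIRST {λ, c, g}; in S::=P P H (occurrence 1), the suffix after P is nullable, so FOLLOW(P) ⊇ FOLLOW(S) = {$, c, g}; in S::=P P H (occurrence 2), P is followed by H with FIRST {λ, c, g}; in S::=P P H (occurrence 2), the suffix after P is nullable, so FOLLOW(P) ⊇ FOLLOW(S) = {$, c, g}. Thus FOLLOW(P) = {$, c, g}.

{$, c, g}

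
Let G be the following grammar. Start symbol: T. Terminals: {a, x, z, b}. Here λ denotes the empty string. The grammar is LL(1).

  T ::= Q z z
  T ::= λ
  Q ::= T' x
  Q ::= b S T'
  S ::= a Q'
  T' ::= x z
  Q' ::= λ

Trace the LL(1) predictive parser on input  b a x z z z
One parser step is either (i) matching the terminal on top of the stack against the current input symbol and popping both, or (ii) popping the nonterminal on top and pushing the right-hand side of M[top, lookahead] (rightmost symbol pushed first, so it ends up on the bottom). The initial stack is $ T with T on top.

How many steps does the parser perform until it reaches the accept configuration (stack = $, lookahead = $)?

      Stack          Input          Action
   1  $ T            b a x z z z $  expand T ::= Q z z
   2  $ z z Q        b a x z z z $  expand Q ::= b S T'
   3  $ z z T' S b   b a x z z z $  match b
   4  $ z z T' S     a x z z z $    expand S ::= a Q'
   5  $ z z T' Q' a  a x z z z $    match a
   6  $ z z T' Q'    x z z z $      expand Q' ::= λ
   7  $ z z T'       x z z z $      expand T' ::= x z
   8  $ z z z x      x z z z $      match x
   9  $ z z z        z z z $        match z
  10  $ z z          z z $          match z
  11  $ z            z $            match z
Accept reached after 11 steps.

11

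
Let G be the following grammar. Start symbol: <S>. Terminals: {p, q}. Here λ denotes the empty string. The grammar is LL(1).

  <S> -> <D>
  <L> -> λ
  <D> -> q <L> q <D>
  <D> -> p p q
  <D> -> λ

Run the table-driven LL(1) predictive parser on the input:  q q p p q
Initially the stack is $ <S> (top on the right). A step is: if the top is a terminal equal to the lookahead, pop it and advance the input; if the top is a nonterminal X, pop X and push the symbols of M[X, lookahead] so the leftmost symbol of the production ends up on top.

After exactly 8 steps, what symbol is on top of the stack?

step 1: stack=$ <S>  input=q q p p q $  — expand <S> -> <D>
step 2: stack=$ <D>  input=q q p p q $  — expand <D> -> q <L> q <D>
step 3: stack=$ <D> q <L> q  input=q q p p q $  — match q
step 4: stack=$ <D> q <L>  input=q p p q $  — expand <L> -> λ
step 5: stack=$ <D> q  input=q p p q $  — match q
step 6: stack=$ <D>  input=p p q $  — expand <D> -> p p q
step 7: stack=$ q p p  input=p p q $  — match p
step 8: stack=$ q p  input=p q $  — match p
Stack after step 8: $ q (top = q).

q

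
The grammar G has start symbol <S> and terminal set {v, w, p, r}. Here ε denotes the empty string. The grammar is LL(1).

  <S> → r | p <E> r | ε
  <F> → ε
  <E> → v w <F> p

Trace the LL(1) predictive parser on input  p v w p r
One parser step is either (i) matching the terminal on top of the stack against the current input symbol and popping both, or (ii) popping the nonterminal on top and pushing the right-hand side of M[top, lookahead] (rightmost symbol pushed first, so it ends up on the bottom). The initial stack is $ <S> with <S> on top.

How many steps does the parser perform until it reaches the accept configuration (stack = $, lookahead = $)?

     Stack          Input        Action
  1  $ <S>          p v w p r $  expand <S> → p <E> r
  2  $ r <E> p      p v w p r $  match p
  3  $ r <E>        v w p r $    expand <E> → v w <F> p
  4  $ r p <F> w v  v w p r $    match v
  5  $ r p <F> w    w p r $      match w
  6  $ r p <F>      p r $        expand <F> → ε
  7  $ r p          p r $        match p
  8  $ r            r $          match r
Accept reached after 8 steps.

8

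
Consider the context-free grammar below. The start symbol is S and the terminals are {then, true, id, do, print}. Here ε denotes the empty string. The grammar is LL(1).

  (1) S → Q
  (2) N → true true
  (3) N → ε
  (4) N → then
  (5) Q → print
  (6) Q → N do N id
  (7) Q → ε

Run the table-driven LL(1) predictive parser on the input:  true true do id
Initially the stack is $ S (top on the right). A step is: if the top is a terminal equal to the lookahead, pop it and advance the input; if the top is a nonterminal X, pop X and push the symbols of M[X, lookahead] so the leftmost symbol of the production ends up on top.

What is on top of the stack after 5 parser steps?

do

     Stack                Input              Action
  1  $ S                  true true do id $  expand S → Q
  2  $ Q                  true true do id $  expand Q → N do N id
  3  $ id N do N          true true do id $  expand N → true true
  4  $ id N do true true  true true do id $  match true
  5  $ id N do true       true do id $       match true
Stack after step 5: $ id N do (top = do).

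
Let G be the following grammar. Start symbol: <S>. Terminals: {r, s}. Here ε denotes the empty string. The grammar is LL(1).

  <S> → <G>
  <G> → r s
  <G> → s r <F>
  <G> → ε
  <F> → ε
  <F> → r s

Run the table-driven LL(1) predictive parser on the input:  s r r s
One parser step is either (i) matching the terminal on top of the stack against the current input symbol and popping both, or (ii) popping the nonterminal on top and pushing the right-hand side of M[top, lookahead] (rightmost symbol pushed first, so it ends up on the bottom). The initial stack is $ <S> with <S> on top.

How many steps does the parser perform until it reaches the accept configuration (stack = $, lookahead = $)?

7

     Stack      Input      Action
  1  $ <S>      s r r s $  expand <S> → <G>
  2  $ <G>      s r r s $  expand <G> → s r <F>
  3  $ <F> r s  s r r s $  match s
  4  $ <F> r    r r s $    match r
  5  $ <F>      r s $      expand <F> → r s
  6  $ s r      r s $      match r
  7  $ s        s $        match s
Accept reached after 7 steps.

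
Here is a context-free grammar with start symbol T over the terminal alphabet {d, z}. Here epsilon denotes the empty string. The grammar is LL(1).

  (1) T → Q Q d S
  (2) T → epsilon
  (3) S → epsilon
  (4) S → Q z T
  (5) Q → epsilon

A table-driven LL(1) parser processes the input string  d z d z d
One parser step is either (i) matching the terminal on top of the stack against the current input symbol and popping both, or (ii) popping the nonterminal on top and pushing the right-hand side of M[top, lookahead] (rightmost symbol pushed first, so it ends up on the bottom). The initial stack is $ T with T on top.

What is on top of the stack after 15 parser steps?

      Stack      Input        Action
   1  $ T        d z d z d $  expand T → Q Q d S
   2  $ S d Q Q  d z d z d $  expand Q → epsilon
   3  $ S d Q    d z d z d $  expand Q → epsilon
   4  $ S d      d z d z d $  match d
   5  $ S        z d z d $    expand S → Q z T
   6  $ T z Q    z d z d $    expand Q → epsilon
   7  $ T z      z d z d $    match z
   8  $ T        d z d $      expand T → Q Q d S
   9  $ S d Q Q  d z d $      expand Q → epsilon
  10  $ S d Q    d z d $      expand Q → epsilon
  11  $ S d      d z d $      match d
  12  $ S        z d $        expand S → Q z T
  13  $ T z Q    z d $        expand Q → epsilon
  14  $ T z      z d $        match z
  15  $ T        d $          expand T → Q Q d S
Stack after step 15: $ S d Q Q (top = Q).

Q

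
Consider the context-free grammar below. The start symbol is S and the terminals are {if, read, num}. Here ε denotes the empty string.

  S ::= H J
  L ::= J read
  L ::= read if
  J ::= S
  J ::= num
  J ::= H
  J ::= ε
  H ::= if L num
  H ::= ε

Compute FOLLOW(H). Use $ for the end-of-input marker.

{$, if, num, read}

FIRST(H): from H::=if L num we get {if}; from H::=ε we get {ε}. So FIRST(H) = {ε, if}.
FIRST(S): from S::=H J we get {ε, if, num}. So FIRST(S) = {ε, if, num}.
FIRST(J): from J::=S we get {ε, if, num}; from J::=num we get {num}; from J::=H we get {ε, if}; from J::=ε we get {ε}. So FIRST(J) = {ε, if, num}.
FIRST(L): from L::=J read we get {if, num, read}; from L::=read if we get {read}. So FIRST(L) = {if, num, read}.
FOLLOW(S) includes $ since S is the start symbol.
FOLLOW(L): in H::=if L num, L is followed by num with FIRST {num}. Thus FOLLOW(L) = {num}.
FOLLOW(S): in J::=S, the suffix after S is empty, so FOLLOW(S) ⊇ FOLLOW(J) = {$, read}. Thus FOLLOW(S) = {$, read}.
FOLLOW(J): in S::=H J, the suffix after J is empty, so FOLLOW(J) ⊇ FOLLOW(S) = {$, read}; in L::=J read, J is followed by read with FIRST {read}. Thus FOLLOW(J) = {$, read}.
FOLLOW(H): in S::=H J, H is followed by J with FIRST {ε, if, num}; in S::=H J, the suffix after H is nullable, so FOLLOW(H) ⊇ FOLLOW(S) = {$, read}; in J::=H, the suffix after H is empty, so FOLLOW(H) ⊇ FOLLOW(J) = {$, read}. Thus FOLLOW(H) = {$, if, num, read}.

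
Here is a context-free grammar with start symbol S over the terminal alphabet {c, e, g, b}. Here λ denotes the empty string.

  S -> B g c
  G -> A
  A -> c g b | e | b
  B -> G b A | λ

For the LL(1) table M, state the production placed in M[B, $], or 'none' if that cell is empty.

none

FIRST(A): from A->c g b we get {c}; from A->e we get {e}; from A->b we get {b}. So FIRST(A) = {b, c, e}.
FIRST(G): from G->A we get {b, c, e}. So FIRST(G) = {b, c, e}.
FIRST(B): from B->G b A we get {b, c, e}; from B->λ we get {λ}. So FIRST(B) = {λ, b, c, e}.
FIRST(S): from S->B g c we get {b, c, e, g}. So FIRST(S) = {b, c, e, g}.
FOLLOW(S) includes $ since S is the start symbol.
FOLLOW(B): in S->B g c, B is followed by g c with FIRST {g}. Thus FOLLOW(B) = {g}.
For B -> G b A: FIRST(G b A) = {b, c, e}, so it goes in M[B, t] for t ∈ {b, c, e}.
For B -> λ: FIRST(λ) = {λ}, so it goes in M[B, t] for t ∈ {}; since λ ∈ FIRST, also for every t ∈ FOLLOW(B) = {g}.
None of these place a production in M[B, $].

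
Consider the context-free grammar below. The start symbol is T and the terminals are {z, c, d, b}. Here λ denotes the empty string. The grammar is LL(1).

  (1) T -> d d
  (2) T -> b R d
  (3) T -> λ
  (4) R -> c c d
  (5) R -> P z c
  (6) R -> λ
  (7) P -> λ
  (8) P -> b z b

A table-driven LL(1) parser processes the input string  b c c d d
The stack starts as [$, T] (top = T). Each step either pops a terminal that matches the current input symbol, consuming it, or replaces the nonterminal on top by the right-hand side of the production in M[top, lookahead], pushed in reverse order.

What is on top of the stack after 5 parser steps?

d

     Stack      Input        Action
  1  $ T        b c c d d $  expand T -> b R d
  2  $ d R b    b c c d d $  match b
  3  $ d R      c c d d $    expand R -> c c d
  4  $ d d c c  c c d d $    match c
  5  $ d d c    c d d $      match c
Stack after step 5: $ d d (top = d).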